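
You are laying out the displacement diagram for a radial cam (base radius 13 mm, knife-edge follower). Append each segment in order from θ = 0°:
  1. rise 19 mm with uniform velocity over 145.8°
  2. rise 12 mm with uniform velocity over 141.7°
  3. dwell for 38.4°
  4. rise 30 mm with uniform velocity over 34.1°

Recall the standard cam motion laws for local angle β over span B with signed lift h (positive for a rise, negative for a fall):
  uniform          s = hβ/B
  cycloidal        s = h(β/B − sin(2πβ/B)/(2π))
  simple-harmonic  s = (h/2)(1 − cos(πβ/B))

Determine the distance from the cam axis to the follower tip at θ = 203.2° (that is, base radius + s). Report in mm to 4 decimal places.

seg 1 [0°–145.8°] uniform, h=19: full span → s += 19 → s = 19.0000
seg 2 [145.8°–287.5°] uniform, h=12: θ=203.2° here. β=57.4, B=141.7. 12·57.4/141.7 = 4.8610 → s = 23.8610
radial distance = base radius + s = 13 + 23.8610 = 36.8610

36.8610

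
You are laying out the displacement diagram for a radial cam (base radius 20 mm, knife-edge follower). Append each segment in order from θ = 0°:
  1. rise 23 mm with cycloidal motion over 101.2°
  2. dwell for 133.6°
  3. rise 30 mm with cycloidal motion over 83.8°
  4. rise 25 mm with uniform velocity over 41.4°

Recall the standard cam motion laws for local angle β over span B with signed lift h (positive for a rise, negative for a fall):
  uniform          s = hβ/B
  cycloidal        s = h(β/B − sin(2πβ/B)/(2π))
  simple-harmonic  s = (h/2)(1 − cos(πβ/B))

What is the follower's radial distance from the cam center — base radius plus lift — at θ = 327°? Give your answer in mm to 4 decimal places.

seg 1 [0°–101.2°] cycloidal, h=23: full span → s += 23 → s = 23.0000
seg 2 [101.2°–234.8°] dwell: s stays 23.0000
seg 3 [234.8°–318.6°] cycloidal, h=30: full span → s += 30 → s = 53.0000
seg 4 [318.6°–360°] uniform, h=25: θ=327° here. β=8.4, B=41.4. 25·8.4/41.4 = 5.0725 → s = 58.0725
radial distance = base radius + s = 20 + 58.0725 = 78.0725

78.0725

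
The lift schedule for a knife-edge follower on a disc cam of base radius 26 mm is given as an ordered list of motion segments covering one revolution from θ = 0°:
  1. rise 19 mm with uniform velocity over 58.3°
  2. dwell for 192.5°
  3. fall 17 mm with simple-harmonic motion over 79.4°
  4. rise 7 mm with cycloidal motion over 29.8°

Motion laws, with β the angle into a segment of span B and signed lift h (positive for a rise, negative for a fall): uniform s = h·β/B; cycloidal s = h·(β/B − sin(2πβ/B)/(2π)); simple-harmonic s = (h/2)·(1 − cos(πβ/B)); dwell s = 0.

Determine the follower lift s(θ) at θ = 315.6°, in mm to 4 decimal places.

seg 1 [0°–58.3°] uniform, h=19: full span → s += 19 → s = 19.0000
seg 2 [58.3°–250.8°] dwell: s stays 19.0000
seg 3 [250.8°–330.2°] simple-harmonic, h=-17: θ=315.6° here. β=64.8, B=79.4. -17/2·(1 − cos(π·0.8161)) = -15.6208 → s = 3.3792

3.3792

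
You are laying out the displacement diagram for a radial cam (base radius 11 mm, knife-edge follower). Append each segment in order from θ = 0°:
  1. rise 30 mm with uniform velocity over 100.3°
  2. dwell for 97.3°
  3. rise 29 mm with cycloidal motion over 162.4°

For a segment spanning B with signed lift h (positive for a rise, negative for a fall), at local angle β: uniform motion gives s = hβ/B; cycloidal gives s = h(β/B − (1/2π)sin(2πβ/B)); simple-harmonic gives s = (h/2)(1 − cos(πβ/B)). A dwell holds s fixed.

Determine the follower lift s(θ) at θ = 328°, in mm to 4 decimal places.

seg 1 [0°–100.3°] uniform, h=30: full span → s += 30 → s = 30.0000
seg 2 [100.3°–197.6°] dwell: s stays 30.0000
seg 3 [197.6°–360°] cycloidal, h=29: θ=328° here. β=130.4, B=162.4. 29·(0.8030 − sin(2π·0.8030)/(2π)) = 27.6481 → s = 57.6481

57.6481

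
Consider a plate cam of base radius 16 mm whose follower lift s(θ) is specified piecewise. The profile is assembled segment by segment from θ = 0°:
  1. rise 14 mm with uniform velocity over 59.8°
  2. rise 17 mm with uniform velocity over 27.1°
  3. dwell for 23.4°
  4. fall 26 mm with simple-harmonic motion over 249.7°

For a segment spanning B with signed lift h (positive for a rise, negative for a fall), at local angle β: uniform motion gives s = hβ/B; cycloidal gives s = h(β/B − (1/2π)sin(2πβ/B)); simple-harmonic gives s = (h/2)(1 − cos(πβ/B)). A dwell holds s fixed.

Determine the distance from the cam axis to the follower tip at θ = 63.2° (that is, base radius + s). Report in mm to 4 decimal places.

seg 1 [0°–59.8°] uniform, h=14: full span → s += 14 → s = 14.0000
seg 2 [59.8°–86.9°] uniform, h=17: θ=63.2° here. β=3.4, B=27.1. 17·3.4/27.1 = 2.1328 → s = 16.1328
radial distance = base radius + s = 16 + 16.1328 = 32.1328

32.1328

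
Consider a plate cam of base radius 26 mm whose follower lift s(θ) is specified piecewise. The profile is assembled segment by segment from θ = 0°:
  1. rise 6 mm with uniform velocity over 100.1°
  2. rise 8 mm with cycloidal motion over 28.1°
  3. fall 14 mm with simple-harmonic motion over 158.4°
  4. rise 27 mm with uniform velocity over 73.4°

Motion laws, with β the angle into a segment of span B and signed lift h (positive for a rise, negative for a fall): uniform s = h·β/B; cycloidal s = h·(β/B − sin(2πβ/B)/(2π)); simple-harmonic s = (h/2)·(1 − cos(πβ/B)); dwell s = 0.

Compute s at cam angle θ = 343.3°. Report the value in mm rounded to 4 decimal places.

seg 1 [0°–100.1°] uniform, h=6: full span → s += 6 → s = 6.0000
seg 2 [100.1°–128.2°] cycloidal, h=8: full span → s += 8 → s = 14.0000
seg 3 [128.2°–286.6°] simple-harmonic, h=-14: full span → s += -14 → s = 0.0000
seg 4 [286.6°–360°] uniform, h=27: θ=343.3° here. β=56.7, B=73.4. 27·56.7/73.4 = 20.8569 → s = 20.8569

20.8569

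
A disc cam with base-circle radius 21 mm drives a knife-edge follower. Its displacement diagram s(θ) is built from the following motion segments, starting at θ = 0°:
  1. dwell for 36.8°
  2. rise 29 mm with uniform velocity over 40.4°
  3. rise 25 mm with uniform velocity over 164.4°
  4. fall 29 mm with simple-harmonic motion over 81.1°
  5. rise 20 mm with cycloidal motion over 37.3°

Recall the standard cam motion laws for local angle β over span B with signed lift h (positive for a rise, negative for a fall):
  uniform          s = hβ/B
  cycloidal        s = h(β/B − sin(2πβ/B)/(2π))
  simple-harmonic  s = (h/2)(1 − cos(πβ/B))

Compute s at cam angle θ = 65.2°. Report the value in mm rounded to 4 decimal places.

seg 1 [0°–36.8°] dwell: s stays 0.0000
seg 2 [36.8°–77.2°] uniform, h=29: θ=65.2° here. β=28.4, B=40.4. 29·28.4/40.4 = 20.3861 → s = 20.3861

20.3861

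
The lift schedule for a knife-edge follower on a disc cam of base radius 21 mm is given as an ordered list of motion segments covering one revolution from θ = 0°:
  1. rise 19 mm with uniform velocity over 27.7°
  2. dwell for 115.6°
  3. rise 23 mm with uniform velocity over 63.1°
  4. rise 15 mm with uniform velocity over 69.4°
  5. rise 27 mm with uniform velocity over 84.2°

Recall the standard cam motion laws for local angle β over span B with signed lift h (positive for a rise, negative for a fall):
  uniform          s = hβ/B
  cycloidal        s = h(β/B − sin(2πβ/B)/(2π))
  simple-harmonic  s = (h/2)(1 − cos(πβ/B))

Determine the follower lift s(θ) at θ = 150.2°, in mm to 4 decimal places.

seg 1 [0°–27.7°] uniform, h=19: full span → s += 19 → s = 19.0000
seg 2 [27.7°–143.3°] dwell: s stays 19.0000
seg 3 [143.3°–206.4°] uniform, h=23: θ=150.2° here. β=6.9, B=63.1. 23·6.9/63.1 = 2.5151 → s = 21.5151

21.5151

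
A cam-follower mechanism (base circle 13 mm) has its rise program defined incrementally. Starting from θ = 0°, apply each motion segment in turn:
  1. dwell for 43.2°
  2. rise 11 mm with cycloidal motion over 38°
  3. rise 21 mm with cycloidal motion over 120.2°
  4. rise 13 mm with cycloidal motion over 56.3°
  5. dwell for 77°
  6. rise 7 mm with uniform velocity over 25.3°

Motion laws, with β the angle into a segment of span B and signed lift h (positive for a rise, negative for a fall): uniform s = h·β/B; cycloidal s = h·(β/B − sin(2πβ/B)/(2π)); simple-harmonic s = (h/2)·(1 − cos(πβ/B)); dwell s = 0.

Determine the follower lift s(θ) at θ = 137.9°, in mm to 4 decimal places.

seg 1 [0°–43.2°] dwell: s stays 0.0000
seg 2 [43.2°–81.2°] cycloidal, h=11: full span → s += 11 → s = 11.0000
seg 3 [81.2°–201.4°] cycloidal, h=21: θ=137.9° here. β=56.7, B=120.2. 21·(0.4717 − sin(2π·0.4717)/(2π)) = 9.3151 → s = 20.3151

20.3151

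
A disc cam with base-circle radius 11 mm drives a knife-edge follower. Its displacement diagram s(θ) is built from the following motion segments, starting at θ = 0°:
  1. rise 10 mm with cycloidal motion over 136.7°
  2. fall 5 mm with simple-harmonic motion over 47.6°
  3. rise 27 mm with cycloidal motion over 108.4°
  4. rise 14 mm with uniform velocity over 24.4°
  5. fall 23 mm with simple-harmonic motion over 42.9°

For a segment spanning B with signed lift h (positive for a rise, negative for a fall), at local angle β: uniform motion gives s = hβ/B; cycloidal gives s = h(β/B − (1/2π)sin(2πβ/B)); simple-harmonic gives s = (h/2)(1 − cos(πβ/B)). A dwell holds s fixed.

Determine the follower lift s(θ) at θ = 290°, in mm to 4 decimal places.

seg 1 [0°–136.7°] cycloidal, h=10: full span → s += 10 → s = 10.0000
seg 2 [136.7°–184.3°] simple-harmonic, h=-5: full span → s += -5 → s = 5.0000
seg 3 [184.3°–292.7°] cycloidal, h=27: θ=290° here. β=105.7, B=108.4. 27·(0.9751 − sin(2π·0.9751)/(2π)) = 26.9973 → s = 31.9973

31.9973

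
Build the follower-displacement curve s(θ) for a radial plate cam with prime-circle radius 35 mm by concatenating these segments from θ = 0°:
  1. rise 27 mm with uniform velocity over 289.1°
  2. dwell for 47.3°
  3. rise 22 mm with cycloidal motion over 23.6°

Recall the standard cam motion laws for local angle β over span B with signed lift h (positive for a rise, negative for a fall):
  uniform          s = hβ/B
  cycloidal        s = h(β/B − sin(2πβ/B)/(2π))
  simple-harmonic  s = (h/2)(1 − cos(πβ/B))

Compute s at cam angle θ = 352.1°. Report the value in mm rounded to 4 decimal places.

seg 1 [0°–289.1°] uniform, h=27: full span → s += 27 → s = 27.0000
seg 2 [289.1°–336.4°] dwell: s stays 27.0000
seg 3 [336.4°–360°] cycloidal, h=22: θ=352.1° here. β=15.7, B=23.6. 22·(0.6653 − sin(2π·0.6653)/(2π)) = 17.6522 → s = 44.6522

44.6522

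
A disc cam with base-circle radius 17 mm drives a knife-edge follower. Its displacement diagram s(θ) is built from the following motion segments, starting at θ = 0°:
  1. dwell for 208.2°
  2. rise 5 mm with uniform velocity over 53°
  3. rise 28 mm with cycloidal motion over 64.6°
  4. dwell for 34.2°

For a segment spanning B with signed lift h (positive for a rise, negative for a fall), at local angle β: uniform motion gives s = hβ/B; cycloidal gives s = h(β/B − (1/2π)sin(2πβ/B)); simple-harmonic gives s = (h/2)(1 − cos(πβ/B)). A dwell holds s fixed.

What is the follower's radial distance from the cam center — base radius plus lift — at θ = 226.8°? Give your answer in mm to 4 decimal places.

seg 1 [0°–208.2°] dwell: s stays 0.0000
seg 2 [208.2°–261.2°] uniform, h=5: θ=226.8° here. β=18.6, B=53. 5·18.6/53 = 1.7547 → s = 1.7547
radial distance = base radius + s = 17 + 1.7547 = 18.7547

18.7547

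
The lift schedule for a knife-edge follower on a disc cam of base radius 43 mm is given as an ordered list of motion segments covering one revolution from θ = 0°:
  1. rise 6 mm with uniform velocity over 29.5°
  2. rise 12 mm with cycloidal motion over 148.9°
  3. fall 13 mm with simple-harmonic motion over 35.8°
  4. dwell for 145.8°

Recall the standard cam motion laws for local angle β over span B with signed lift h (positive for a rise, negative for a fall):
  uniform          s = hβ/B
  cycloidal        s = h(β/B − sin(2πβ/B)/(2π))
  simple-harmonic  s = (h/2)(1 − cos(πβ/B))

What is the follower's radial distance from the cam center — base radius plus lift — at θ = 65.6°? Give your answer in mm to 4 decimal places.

seg 1 [0°–29.5°] uniform, h=6: full span → s += 6 → s = 6.0000
seg 2 [29.5°–178.4°] cycloidal, h=12: θ=65.6° here. β=36.1, B=148.9. 12·(0.2424 − sin(2π·0.2424)/(2π)) = 1.0016 → s = 7.0016
radial distance = base radius + s = 43 + 7.0016 = 50.0016

50.0016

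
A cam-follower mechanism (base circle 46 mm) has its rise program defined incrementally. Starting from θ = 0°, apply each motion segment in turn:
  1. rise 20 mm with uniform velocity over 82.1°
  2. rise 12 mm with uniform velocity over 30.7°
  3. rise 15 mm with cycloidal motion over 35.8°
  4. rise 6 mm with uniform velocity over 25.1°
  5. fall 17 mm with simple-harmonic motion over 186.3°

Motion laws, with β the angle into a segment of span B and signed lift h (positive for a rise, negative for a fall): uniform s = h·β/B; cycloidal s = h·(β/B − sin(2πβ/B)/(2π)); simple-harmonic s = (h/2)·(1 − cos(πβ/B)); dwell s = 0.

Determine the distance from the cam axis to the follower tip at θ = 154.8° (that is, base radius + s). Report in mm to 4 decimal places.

seg 1 [0°–82.1°] uniform, h=20: full span → s += 20 → s = 20.0000
seg 2 [82.1°–112.8°] uniform, h=12: full span → s += 12 → s = 32.0000
seg 3 [112.8°–148.6°] cycloidal, h=15: full span → s += 15 → s = 47.0000
seg 4 [148.6°–173.7°] uniform, h=6: θ=154.8° here. β=6.2, B=25.1. 6·6.2/25.1 = 1.4821 → s = 48.4821
radial distance = base radius + s = 46 + 48.4821 = 94.4821

94.4821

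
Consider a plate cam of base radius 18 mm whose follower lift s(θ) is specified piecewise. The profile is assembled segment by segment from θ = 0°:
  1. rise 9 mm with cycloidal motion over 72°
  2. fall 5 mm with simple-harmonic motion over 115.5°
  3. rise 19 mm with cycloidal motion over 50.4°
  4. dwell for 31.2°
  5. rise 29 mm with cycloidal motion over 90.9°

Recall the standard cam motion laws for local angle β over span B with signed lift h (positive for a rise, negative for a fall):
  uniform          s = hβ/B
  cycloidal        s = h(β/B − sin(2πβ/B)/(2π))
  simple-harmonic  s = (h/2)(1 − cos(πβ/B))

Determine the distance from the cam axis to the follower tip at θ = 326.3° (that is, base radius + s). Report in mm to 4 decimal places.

seg 1 [0°–72°] cycloidal, h=9: full span → s += 9 → s = 9.0000
seg 2 [72°–187.5°] simple-harmonic, h=-5: full span → s += -5 → s = 4.0000
seg 3 [187.5°–237.9°] cycloidal, h=19: full span → s += 19 → s = 23.0000
seg 4 [237.9°–269.1°] dwell: s stays 23.0000
seg 5 [269.1°–360°] cycloidal, h=29: θ=326.3° here. β=57.2, B=90.9. 29·(0.6293 − sin(2π·0.6293)/(2π)) = 21.5985 → s = 44.5985
radial distance = base radius + s = 18 + 44.5985 = 62.5985

62.5985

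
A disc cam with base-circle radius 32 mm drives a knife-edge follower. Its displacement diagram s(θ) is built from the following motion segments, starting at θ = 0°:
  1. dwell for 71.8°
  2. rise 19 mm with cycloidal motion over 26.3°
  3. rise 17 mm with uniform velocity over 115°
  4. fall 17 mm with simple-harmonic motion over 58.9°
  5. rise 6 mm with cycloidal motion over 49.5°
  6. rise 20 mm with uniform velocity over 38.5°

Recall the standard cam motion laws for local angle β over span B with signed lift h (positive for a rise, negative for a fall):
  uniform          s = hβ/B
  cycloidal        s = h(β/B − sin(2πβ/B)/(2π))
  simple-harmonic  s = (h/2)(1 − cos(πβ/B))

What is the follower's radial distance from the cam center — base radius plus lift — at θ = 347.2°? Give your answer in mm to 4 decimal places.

seg 1 [0°–71.8°] dwell: s stays 0.0000
seg 2 [71.8°–98.1°] cycloidal, h=19: full span → s += 19 → s = 19.0000
seg 3 [98.1°–213.1°] uniform, h=17: full span → s += 17 → s = 36.0000
seg 4 [213.1°–272°] simple-harmonic, h=-17: full span → s += -17 → s = 19.0000
seg 5 [272°–321.5°] cycloidal, h=6: full span → s += 6 → s = 25.0000
seg 6 [321.5°–360°] uniform, h=20: θ=347.2° here. β=25.7, B=38.5. 20·25.7/38.5 = 13.3506 → s = 38.3506
radial distance = base radius + s = 32 + 38.3506 = 70.3506

70.3506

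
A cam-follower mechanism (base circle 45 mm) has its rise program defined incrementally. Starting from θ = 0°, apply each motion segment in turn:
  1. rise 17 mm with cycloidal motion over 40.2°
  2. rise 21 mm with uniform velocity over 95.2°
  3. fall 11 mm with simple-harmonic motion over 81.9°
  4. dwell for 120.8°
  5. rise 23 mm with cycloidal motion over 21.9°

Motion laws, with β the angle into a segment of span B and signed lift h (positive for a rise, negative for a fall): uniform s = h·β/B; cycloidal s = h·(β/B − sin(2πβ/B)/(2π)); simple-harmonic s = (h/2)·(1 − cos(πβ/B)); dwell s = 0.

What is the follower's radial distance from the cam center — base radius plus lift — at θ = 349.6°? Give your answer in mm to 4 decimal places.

seg 1 [0°–40.2°] cycloidal, h=17: full span → s += 17 → s = 17.0000
seg 2 [40.2°–135.4°] uniform, h=21: full span → s += 21 → s = 38.0000
seg 3 [135.4°–217.3°] simple-harmonic, h=-11: full span → s += -11 → s = 27.0000
seg 4 [217.3°–338.1°] dwell: s stays 27.0000
seg 5 [338.1°–360°] cycloidal, h=23: θ=349.6° here. β=11.5, B=21.9. 23·(0.5251 − sin(2π·0.5251)/(2π)) = 12.6529 → s = 39.6529
radial distance = base radius + s = 45 + 39.6529 = 84.6529

84.6529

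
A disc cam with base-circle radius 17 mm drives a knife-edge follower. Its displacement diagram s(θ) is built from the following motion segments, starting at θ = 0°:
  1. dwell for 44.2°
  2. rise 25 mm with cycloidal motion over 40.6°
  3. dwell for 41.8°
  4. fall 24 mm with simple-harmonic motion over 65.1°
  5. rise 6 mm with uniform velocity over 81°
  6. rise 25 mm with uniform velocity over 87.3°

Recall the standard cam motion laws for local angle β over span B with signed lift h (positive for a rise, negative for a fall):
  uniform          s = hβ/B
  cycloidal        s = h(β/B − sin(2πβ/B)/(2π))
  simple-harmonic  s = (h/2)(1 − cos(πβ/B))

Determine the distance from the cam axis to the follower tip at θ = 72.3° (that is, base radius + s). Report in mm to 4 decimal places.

seg 1 [0°–44.2°] dwell: s stays 0.0000
seg 2 [44.2°–84.8°] cycloidal, h=25: θ=72.3° here. β=28.1, B=40.6. 25·(0.6921 − sin(2π·0.6921)/(2π)) = 21.0216 → s = 21.0216
radial distance = base radius + s = 17 + 21.0216 = 38.0216

38.0216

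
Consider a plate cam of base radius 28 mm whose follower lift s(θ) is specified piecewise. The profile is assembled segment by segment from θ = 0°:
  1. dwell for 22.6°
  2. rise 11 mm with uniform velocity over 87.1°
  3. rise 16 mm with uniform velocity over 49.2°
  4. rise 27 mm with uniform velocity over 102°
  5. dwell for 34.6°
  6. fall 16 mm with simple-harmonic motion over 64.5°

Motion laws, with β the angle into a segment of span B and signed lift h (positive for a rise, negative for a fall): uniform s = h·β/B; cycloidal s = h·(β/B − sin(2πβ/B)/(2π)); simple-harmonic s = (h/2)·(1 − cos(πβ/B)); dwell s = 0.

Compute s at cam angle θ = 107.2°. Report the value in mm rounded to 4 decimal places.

seg 1 [0°–22.6°] dwell: s stays 0.0000
seg 2 [22.6°–109.7°] uniform, h=11: θ=107.2° here. β=84.6, B=87.1. 11·84.6/87.1 = 10.6843 → s = 10.6843

10.6843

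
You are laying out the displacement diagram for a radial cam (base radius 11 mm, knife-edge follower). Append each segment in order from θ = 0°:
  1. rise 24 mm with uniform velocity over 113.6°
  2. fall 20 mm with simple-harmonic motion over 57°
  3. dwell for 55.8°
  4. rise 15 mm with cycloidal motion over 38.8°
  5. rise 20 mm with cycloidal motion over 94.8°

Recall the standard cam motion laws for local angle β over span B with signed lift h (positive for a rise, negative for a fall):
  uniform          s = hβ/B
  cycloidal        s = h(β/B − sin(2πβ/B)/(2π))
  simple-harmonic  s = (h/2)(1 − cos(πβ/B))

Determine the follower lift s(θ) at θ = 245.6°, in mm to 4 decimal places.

seg 1 [0°–113.6°] uniform, h=24: full span → s += 24 → s = 24.0000
seg 2 [113.6°–170.6°] simple-harmonic, h=-20: full span → s += -20 → s = 4.0000
seg 3 [170.6°–226.4°] dwell: s stays 4.0000
seg 4 [226.4°–265.2°] cycloidal, h=15: θ=245.6° here. β=19.2, B=38.8. 15·(0.4948 − sin(2π·0.4948)/(2π)) = 7.3454 → s = 11.3454

11.3454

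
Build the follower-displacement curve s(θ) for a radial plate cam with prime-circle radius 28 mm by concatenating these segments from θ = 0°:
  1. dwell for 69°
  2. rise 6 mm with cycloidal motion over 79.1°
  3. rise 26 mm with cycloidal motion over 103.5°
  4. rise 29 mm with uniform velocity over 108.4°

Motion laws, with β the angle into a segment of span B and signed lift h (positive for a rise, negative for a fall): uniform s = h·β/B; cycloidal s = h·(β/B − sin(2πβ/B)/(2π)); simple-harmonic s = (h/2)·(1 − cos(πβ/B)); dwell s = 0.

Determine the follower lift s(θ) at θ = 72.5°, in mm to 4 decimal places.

seg 1 [0°–69°] dwell: s stays 0.0000
seg 2 [69°–148.1°] cycloidal, h=6: θ=72.5° here. β=3.5, B=79.1. 6·(0.0442 − sin(2π·0.0442)/(2π)) = 0.0034 → s = 0.0034

0.0034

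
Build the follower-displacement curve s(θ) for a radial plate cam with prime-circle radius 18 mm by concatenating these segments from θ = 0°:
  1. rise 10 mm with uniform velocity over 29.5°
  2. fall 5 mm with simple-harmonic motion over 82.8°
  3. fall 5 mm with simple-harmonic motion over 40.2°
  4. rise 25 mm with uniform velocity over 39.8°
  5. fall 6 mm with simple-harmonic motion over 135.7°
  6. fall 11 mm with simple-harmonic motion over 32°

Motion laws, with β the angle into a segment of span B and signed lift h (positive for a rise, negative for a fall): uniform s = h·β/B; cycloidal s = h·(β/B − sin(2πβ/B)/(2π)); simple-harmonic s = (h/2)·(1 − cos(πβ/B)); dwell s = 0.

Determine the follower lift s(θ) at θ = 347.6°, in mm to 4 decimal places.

seg 1 [0°–29.5°] uniform, h=10: full span → s += 10 → s = 10.0000
seg 2 [29.5°–112.3°] simple-harmonic, h=-5: full span → s += -5 → s = 5.0000
seg 3 [112.3°–152.5°] simple-harmonic, h=-5: full span → s += -5 → s = 0.0000
seg 4 [152.5°–192.3°] uniform, h=25: full span → s += 25 → s = 25.0000
seg 5 [192.3°–328°] simple-harmonic, h=-6: full span → s += -6 → s = 19.0000
seg 6 [328°–360°] simple-harmonic, h=-11: θ=347.6° here. β=19.6, B=32. -11/2·(1 − cos(π·0.6125)) = -7.4036 → s = 11.5964

11.5964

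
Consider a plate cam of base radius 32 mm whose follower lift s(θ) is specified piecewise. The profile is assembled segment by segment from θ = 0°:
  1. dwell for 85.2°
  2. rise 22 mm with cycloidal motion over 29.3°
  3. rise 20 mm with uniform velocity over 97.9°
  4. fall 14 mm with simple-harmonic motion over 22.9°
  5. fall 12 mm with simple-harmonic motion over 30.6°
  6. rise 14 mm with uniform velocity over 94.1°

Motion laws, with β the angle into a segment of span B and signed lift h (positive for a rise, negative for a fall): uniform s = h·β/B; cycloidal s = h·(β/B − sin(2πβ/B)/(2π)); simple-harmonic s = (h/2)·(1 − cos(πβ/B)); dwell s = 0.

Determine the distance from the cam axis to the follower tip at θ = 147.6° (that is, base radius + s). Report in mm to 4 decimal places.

seg 1 [0°–85.2°] dwell: s stays 0.0000
seg 2 [85.2°–114.5°] cycloidal, h=22: full span → s += 22 → s = 22.0000
seg 3 [114.5°–212.4°] uniform, h=20: θ=147.6° here. β=33.1, B=97.9. 20·33.1/97.9 = 6.7620 → s = 28.7620
radial distance = base radius + s = 32 + 28.7620 = 60.7620

60.7620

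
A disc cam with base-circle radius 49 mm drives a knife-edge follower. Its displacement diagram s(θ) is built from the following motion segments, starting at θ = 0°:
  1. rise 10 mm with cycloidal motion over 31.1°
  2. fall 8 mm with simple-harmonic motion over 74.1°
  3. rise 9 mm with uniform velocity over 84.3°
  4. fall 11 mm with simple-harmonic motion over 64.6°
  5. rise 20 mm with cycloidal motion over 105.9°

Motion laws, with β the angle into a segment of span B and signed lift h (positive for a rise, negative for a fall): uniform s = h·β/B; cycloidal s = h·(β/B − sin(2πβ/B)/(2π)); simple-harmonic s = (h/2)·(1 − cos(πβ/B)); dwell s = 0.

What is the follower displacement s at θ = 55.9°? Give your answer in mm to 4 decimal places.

seg 1 [0°–31.1°] cycloidal, h=10: full span → s += 10 → s = 10.0000
seg 2 [31.1°–105.2°] simple-harmonic, h=-8: θ=55.9° here. β=24.8, B=74.1. -8/2·(1 − cos(π·0.3347)) = -2.0147 → s = 7.9853

7.9853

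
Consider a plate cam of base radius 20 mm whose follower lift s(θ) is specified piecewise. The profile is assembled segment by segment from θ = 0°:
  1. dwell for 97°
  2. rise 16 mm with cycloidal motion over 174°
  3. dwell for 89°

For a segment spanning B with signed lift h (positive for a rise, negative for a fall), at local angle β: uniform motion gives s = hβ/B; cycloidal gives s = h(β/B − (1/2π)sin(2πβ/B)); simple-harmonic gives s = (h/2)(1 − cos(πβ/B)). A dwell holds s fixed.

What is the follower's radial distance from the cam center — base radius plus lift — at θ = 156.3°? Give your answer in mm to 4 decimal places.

seg 1 [0°–97°] dwell: s stays 0.0000
seg 2 [97°–271°] cycloidal, h=16: θ=156.3° here. β=59.3, B=174. 16·(0.3408 − sin(2π·0.3408)/(2π)) = 3.3097 → s = 3.3097
radial distance = base radius + s = 20 + 3.3097 = 23.3097

23.3097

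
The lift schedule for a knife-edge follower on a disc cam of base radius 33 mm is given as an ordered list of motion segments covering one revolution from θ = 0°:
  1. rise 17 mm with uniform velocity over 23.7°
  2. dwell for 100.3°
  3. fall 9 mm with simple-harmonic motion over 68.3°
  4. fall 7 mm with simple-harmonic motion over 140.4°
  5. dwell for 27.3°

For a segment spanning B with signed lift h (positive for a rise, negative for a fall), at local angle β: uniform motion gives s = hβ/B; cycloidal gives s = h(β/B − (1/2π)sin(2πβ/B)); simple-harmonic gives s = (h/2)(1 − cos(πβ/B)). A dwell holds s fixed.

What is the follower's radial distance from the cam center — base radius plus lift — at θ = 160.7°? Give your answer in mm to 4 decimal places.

seg 1 [0°–23.7°] uniform, h=17: full span → s += 17 → s = 17.0000
seg 2 [23.7°–124°] dwell: s stays 17.0000
seg 3 [124°–192.3°] simple-harmonic, h=-9: θ=160.7° here. β=36.7, B=68.3. -9/2·(1 − cos(π·0.5373)) = -5.0266 → s = 11.9734
radial distance = base radius + s = 33 + 11.9734 = 44.9734

44.9734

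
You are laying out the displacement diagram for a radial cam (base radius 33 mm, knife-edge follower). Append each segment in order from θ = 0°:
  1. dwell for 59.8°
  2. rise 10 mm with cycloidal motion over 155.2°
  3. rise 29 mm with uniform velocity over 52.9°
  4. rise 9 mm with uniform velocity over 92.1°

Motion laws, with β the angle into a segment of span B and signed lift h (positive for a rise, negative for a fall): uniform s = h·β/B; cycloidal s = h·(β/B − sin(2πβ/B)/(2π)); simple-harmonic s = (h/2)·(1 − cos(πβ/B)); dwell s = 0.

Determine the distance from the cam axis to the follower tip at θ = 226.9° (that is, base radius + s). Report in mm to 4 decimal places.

seg 1 [0°–59.8°] dwell: s stays 0.0000
seg 2 [59.8°–215°] cycloidal, h=10: full span → s += 10 → s = 10.0000
seg 3 [215°–267.9°] uniform, h=29: θ=226.9° here. β=11.9, B=52.9. 29·11.9/52.9 = 6.5236 → s = 16.5236
radial distance = base radius + s = 33 + 16.5236 = 49.5236

49.5236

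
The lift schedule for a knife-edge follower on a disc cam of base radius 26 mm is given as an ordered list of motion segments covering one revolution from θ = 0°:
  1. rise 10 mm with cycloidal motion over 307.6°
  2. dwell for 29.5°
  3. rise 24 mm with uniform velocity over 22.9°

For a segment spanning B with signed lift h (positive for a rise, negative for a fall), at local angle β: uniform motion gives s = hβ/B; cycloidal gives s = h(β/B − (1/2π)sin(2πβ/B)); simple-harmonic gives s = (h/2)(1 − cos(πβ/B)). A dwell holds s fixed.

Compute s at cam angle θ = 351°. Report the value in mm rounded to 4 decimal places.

seg 1 [0°–307.6°] cycloidal, h=10: full span → s += 10 → s = 10.0000
seg 2 [307.6°–337.1°] dwell: s stays 10.0000
seg 3 [337.1°–360°] uniform, h=24: θ=351° here. β=13.9, B=22.9. 24·13.9/22.9 = 14.5677 → s = 24.5677

24.5677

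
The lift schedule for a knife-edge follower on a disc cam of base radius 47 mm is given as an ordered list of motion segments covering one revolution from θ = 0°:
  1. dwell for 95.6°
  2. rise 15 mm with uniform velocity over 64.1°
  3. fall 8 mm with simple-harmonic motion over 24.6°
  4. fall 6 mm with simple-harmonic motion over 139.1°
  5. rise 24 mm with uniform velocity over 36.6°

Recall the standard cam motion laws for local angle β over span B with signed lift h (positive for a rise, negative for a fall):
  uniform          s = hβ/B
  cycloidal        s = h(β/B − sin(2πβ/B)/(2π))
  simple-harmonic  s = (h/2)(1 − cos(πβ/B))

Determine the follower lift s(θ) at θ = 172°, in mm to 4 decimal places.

seg 1 [0°–95.6°] dwell: s stays 0.0000
seg 2 [95.6°–159.7°] uniform, h=15: full span → s += 15 → s = 15.0000
seg 3 [159.7°–184.3°] simple-harmonic, h=-8: θ=172° here. β=12.3, B=24.6. -8/2·(1 − cos(π·0.5000)) = -4.0000 → s = 11.0000

11.0000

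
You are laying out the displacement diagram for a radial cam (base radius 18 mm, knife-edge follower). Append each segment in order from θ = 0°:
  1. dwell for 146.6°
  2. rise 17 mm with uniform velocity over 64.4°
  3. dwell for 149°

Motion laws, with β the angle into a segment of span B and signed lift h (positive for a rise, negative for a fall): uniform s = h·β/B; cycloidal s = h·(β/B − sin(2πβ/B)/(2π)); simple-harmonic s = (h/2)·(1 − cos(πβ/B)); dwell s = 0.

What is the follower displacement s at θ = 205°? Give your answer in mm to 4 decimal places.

seg 1 [0°–146.6°] dwell: s stays 0.0000
seg 2 [146.6°–211°] uniform, h=17: θ=205° here. β=58.4, B=64.4. 17·58.4/64.4 = 15.4161 → s = 15.4161

15.4161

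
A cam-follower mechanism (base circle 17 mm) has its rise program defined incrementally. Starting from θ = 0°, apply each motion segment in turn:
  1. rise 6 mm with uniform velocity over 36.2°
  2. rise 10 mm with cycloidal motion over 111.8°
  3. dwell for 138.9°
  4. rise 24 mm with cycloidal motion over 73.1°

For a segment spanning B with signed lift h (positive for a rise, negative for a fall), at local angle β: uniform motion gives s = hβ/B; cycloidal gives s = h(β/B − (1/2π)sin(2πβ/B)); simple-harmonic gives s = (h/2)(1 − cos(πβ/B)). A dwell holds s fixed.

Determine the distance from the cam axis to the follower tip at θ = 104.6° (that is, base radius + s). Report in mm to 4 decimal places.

seg 1 [0°–36.2°] uniform, h=6: full span → s += 6 → s = 6.0000
seg 2 [36.2°–148°] cycloidal, h=10: θ=104.6° here. β=68.4, B=111.8. 10·(0.6118 − sin(2π·0.6118)/(2π)) = 7.1464 → s = 13.1464
radial distance = base radius + s = 17 + 13.1464 = 30.1464

30.1464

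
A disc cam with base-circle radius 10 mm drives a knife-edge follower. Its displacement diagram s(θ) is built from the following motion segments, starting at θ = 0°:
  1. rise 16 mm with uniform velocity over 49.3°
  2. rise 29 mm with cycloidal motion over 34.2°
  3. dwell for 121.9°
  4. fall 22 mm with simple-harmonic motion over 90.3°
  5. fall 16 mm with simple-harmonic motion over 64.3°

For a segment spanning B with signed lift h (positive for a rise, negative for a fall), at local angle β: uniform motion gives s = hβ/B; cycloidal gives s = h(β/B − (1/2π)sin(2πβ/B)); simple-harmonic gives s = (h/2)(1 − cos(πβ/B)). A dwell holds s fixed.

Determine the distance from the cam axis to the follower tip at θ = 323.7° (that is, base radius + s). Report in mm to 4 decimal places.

seg 1 [0°–49.3°] uniform, h=16: full span → s += 16 → s = 16.0000
seg 2 [49.3°–83.5°] cycloidal, h=29: full span → s += 29 → s = 45.0000
seg 3 [83.5°–205.4°] dwell: s stays 45.0000
seg 4 [205.4°–295.7°] simple-harmonic, h=-22: full span → s += -22 → s = 23.0000
seg 5 [295.7°–360°] simple-harmonic, h=-16: θ=323.7° here. β=28, B=64.3. -16/2·(1 − cos(π·0.4355)) = -6.3890 → s = 16.6110
radial distance = base radius + s = 10 + 16.6110 = 26.6110

26.6110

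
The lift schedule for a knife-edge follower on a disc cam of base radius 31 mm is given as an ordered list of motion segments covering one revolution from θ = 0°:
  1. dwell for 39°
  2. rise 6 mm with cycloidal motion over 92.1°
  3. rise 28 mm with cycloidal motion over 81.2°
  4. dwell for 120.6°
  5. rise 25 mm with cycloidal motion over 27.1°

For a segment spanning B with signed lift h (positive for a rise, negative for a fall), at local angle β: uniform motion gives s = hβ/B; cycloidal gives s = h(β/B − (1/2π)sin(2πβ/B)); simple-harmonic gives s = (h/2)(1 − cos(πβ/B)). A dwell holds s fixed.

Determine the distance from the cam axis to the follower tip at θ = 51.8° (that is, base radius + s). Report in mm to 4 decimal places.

seg 1 [0°–39°] dwell: s stays 0.0000
seg 2 [39°–131.1°] cycloidal, h=6: θ=51.8° here. β=12.8, B=92.1. 6·(0.1390 − sin(2π·0.1390)/(2π)) = 0.1020 → s = 0.1020
radial distance = base radius + s = 31 + 0.1020 = 31.1020

31.1020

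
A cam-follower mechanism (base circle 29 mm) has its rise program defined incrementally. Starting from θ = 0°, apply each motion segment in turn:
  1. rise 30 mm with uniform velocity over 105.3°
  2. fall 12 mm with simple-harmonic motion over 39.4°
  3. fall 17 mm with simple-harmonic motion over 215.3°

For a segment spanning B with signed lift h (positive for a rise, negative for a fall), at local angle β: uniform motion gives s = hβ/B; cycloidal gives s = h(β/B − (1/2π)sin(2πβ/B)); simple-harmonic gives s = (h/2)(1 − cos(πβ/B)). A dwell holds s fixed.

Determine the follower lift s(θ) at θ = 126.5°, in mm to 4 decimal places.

seg 1 [0°–105.3°] uniform, h=30: full span → s += 30 → s = 30.0000
seg 2 [105.3°–144.7°] simple-harmonic, h=-12: θ=126.5° here. β=21.2, B=39.4. -12/2·(1 − cos(π·0.5381)) = -6.7159 → s = 23.2841

23.2841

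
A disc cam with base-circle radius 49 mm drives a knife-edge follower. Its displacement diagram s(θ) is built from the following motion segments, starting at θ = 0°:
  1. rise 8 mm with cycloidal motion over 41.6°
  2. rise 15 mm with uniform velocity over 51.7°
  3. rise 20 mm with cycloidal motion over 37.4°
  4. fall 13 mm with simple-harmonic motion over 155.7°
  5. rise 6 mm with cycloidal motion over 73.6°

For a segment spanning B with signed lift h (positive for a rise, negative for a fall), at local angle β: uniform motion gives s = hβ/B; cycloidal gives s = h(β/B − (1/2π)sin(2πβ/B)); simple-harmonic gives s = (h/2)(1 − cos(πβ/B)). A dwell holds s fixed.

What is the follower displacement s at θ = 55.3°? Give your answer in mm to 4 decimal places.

seg 1 [0°–41.6°] cycloidal, h=8: full span → s += 8 → s = 8.0000
seg 2 [41.6°–93.3°] uniform, h=15: θ=55.3° here. β=13.7, B=51.7. 15·13.7/51.7 = 3.9749 → s = 11.9749

11.9749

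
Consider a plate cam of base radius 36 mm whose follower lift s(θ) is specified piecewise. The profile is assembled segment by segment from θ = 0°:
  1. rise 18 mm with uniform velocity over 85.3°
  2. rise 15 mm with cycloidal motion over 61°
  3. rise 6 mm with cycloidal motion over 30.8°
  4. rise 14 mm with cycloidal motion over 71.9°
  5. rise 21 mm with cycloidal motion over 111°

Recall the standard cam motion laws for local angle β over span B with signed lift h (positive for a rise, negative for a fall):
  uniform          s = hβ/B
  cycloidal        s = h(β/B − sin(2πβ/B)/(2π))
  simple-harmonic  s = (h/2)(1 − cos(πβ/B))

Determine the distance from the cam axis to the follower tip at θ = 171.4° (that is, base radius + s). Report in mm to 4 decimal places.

seg 1 [0°–85.3°] uniform, h=18: full span → s += 18 → s = 18.0000
seg 2 [85.3°–146.3°] cycloidal, h=15: full span → s += 15 → s = 33.0000
seg 3 [146.3°–177.1°] cycloidal, h=6: θ=171.4° here. β=25.1, B=30.8. 6·(0.8149 − sin(2π·0.8149)/(2π)) = 5.7662 → s = 38.7662
radial distance = base radius + s = 36 + 38.7662 = 74.7662

74.7662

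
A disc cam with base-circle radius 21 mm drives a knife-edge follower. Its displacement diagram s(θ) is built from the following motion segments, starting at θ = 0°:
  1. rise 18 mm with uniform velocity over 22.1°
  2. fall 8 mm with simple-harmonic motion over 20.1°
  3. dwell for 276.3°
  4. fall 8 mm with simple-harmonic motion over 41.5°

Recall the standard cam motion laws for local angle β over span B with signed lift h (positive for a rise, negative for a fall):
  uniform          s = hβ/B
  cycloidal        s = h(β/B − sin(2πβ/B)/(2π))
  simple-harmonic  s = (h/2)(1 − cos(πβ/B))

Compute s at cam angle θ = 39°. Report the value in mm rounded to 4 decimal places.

seg 1 [0°–22.1°] uniform, h=18: full span → s += 18 → s = 18.0000
seg 2 [22.1°–42.2°] simple-harmonic, h=-8: θ=39° here. β=16.9, B=20.1. -8/2·(1 − cos(π·0.8408)) = -7.5100 → s = 10.4900

10.4900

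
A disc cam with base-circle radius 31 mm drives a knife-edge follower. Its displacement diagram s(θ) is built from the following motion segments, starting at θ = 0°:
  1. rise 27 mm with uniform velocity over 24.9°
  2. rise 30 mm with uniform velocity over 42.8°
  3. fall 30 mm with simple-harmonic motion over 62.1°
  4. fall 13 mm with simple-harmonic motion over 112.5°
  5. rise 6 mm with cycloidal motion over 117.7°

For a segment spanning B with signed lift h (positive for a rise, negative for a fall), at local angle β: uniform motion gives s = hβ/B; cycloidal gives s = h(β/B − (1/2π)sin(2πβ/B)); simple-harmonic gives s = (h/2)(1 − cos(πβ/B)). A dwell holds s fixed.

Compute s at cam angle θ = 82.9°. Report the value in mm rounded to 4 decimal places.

seg 1 [0°–24.9°] uniform, h=27: full span → s += 27 → s = 27.0000
seg 2 [24.9°–67.7°] uniform, h=30: full span → s += 30 → s = 57.0000
seg 3 [67.7°–129.8°] simple-harmonic, h=-30: θ=82.9° here. β=15.2, B=62.1. -30/2·(1 − cos(π·0.2448)) = -4.2205 → s = 52.7795

52.7795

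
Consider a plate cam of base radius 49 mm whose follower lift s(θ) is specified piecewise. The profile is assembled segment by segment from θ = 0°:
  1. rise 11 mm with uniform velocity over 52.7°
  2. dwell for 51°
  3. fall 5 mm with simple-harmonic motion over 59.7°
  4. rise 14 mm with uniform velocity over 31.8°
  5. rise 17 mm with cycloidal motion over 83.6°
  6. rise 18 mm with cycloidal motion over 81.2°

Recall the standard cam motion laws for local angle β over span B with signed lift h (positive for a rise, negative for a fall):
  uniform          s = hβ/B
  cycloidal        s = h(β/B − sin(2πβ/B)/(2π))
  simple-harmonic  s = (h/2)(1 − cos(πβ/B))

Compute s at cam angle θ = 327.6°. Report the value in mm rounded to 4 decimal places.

seg 1 [0°–52.7°] uniform, h=11: full span → s += 11 → s = 11.0000
seg 2 [52.7°–103.7°] dwell: s stays 11.0000
seg 3 [103.7°–163.4°] simple-harmonic, h=-5: full span → s += -5 → s = 6.0000
seg 4 [163.4°–195.2°] uniform, h=14: full span → s += 14 → s = 20.0000
seg 5 [195.2°–278.8°] cycloidal, h=17: full span → s += 17 → s = 37.0000
seg 6 [278.8°–360°] cycloidal, h=18: θ=327.6° here. β=48.8, B=81.2. 18·(0.6010 − sin(2π·0.6010)/(2π)) = 12.5159 → s = 49.5159

49.5159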